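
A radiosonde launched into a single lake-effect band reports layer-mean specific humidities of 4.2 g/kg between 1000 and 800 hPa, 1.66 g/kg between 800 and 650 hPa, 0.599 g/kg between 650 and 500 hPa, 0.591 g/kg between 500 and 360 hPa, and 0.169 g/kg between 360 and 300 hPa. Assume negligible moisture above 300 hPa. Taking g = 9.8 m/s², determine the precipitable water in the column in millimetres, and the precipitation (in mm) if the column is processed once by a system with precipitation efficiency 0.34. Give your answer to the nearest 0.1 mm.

PW ≈ 13.0 mm; precipitation ≈ 4.4 mm

Precipitable water is the column-integrated vapour mass per unit area: PW = (1/g) Σ q̄ Δp, with q in kg/kg and Δp in Pa (1 kg/m² of water = 1 mm).
Layer 1000–800 hPa: Δp = 200 hPa = 20000 Pa, q̄ = 0.0042 kg/kg → 0.0042 × 20000 / 9.8 = 8.57 mm
Layer 800–650 hPa: Δp = 150 hPa = 15000 Pa, q̄ = 0.00166 kg/kg → 0.00166 × 15000 / 9.8 = 2.54 mm
Layer 650–500 hPa: Δp = 150 hPa = 15000 Pa, q̄ = 0.000599 kg/kg → 0.000599 × 15000 / 9.8 = 0.92 mm
Layer 500–360 hPa: Δp = 140 hPa = 14000 Pa, q̄ = 0.000591 kg/kg → 0.000591 × 14000 / 9.8 = 0.84 mm
Layer 360–300 hPa: Δp = 60 hPa = 6000 Pa, q̄ = 0.000169 kg/kg → 0.000169 × 6000 / 9.8 = 0.10 mm
PW = 8.57 + 2.54 + 0.92 + 0.84 + 0.10 = 12.97 ≈ 13.0 mm.
Precipitation = ε × PW = 0.34 × 13.0 = 4.4 mm.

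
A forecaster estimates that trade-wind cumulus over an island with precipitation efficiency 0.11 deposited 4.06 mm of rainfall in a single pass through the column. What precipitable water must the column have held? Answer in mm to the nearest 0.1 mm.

PW = rainfall / ε = 4.06 / 0.11 = 36.9 mm.

PW ≈ 36.9 mm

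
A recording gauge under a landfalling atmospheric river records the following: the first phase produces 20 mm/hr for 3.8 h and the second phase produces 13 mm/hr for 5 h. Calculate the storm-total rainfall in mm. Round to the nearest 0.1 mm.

Total = Σ Rᵢ Δtᵢ = 20 × 3.8 + 13 × 5
      = 76 + 65 = 141.0 mm.

total ≈ 141.0 mm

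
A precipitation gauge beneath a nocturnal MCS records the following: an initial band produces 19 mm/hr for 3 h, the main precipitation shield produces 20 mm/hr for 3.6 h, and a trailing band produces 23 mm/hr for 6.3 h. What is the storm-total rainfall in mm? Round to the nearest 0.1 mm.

Total = Σ Rᵢ Δtᵢ = 19 × 3 + 20 × 3.6 + 23 × 6.3
      = 57 + 72 + 144.9 = 273.9 mm.

total ≈ 273.9 mm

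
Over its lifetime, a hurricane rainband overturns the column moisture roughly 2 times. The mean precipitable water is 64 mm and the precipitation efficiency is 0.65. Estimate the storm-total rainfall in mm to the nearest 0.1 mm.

rainfall ≈ 83.2 mm

Each cycle deposits ε × PW = 0.65 × 64 = 41.6 mm.
Over 2 cycles: 2 × 41.6 = 83.2 mm.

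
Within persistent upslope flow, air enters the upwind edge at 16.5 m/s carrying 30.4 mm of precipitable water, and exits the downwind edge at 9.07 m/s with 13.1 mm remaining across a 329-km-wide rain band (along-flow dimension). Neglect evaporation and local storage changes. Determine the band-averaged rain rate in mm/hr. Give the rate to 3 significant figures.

Column moisture flux per unit crosswind length is F = V × PW.
Inflow: F_in = 16.5 × 30.4 = 501.6 mm·m/s
Outflow: F_out = 9.07 × 13.1 = 118.817 mm·m/s
Steady-state rate R = (F_in − F_out)/L = (501.6 − 118.817) / 329000 m = 1.163e-03 mm/s.
R = 1.163e-03 × 3600 = 4.19 mm/hr.

R ≈ 4.19 mm/hr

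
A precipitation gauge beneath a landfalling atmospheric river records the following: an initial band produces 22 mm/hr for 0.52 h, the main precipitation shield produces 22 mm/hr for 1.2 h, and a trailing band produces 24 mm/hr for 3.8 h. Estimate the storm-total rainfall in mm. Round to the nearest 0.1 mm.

total ≈ 129.0 mm

Total = Σ Rᵢ Δtᵢ = 22 × 0.52 + 22 × 1.2 + 24 × 3.8
      = 11.44 + 26.4 + 91.2 = 129.0 mm.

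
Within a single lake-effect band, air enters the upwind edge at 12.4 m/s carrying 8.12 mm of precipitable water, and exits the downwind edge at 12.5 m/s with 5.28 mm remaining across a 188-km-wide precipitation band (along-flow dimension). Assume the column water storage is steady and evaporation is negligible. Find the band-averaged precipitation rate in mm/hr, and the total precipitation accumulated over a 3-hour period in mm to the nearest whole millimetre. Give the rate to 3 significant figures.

R ≈ 0.664 mm/hr; total ≈ 2 mm

Column moisture flux per unit crosswind length is F = V × PW.
Inflow: F_in = 12.4 × 8.12 = 100.688 mm·m/s
Outflow: F_out = 12.5 × 5.28 = 66 mm·m/s
Steady-state rate R = (F_in − F_out)/L = (100.688 − 66) / 188000 m = 1.845e-04 mm/s.
R = 1.845e-04 × 3600 = 0.664 mm/hr.
Over 3 h: total = 0.664 × 3 = 1.992 ≈ 2 mm.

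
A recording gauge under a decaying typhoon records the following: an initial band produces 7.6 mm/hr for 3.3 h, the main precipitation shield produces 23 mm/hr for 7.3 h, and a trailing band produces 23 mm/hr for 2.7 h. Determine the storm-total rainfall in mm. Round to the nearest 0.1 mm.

Total = Σ Rᵢ Δtᵢ = 7.6 × 3.3 + 23 × 7.3 + 23 × 2.7
      = 25.08 + 167.9 + 62.1 = 255.1 mm.

total ≈ 255.1 mm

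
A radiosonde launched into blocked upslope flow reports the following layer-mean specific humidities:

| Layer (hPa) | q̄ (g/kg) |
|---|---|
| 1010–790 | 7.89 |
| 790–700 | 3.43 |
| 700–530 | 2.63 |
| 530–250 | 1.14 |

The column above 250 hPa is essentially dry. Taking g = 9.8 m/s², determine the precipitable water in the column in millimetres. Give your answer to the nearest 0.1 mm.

PW ≈ 28.7 mm

Precipitable water is the column-integrated vapour mass per unit area: PW = (1/g) Σ q̄ Δp, with q in kg/kg and Δp in Pa (1 kg/m² of water = 1 mm).
Layer 1010–790 hPa: Δp = 220 hPa = 22000 Pa, q̄ = 0.00789 kg/kg → 0.00789 × 22000 / 9.8 = 17.71 mm
Layer 790–700 hPa: Δp = 90 hPa = 9000 Pa, q̄ = 0.00343 kg/kg → 0.00343 × 9000 / 9.8 = 3.15 mm
Layer 700–530 hPa: Δp = 170 hPa = 17000 Pa, q̄ = 0.00263 kg/kg → 0.00263 × 17000 / 9.8 = 4.56 mm
Layer 530–250 hPa: Δp = 280 hPa = 28000 Pa, q̄ = 0.00114 kg/kg → 0.00114 × 28000 / 9.8 = 3.26 mm
PW = 17.71 + 3.15 + 4.56 + 3.26 = 28.68 ≈ 28.7 mm.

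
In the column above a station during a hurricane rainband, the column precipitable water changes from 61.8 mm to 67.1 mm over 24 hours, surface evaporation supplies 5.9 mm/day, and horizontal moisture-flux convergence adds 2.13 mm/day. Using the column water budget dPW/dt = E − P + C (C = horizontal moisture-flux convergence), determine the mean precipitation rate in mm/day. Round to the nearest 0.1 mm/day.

P ≈ 2.7 mm/day

dPW/dt = (67.1 − 61.8) mm / (24/24 day) = +5.300 mm/day.
P = E + C − dPW/dt = 5.9 + (2.13) − (+5.300) = 2.7 mm/day.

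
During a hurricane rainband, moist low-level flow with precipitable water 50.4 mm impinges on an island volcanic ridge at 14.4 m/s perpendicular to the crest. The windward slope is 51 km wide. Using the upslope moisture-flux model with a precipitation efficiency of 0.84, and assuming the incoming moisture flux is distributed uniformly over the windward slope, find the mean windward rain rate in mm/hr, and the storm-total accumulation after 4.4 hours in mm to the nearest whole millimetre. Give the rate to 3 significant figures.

R ≈ 43.0 mm/hr; total ≈ 189 mm

Incoming column moisture flux per unit ridge length: F = V × PW = 14.4 × 50.4 = 725.76 mm·m/s.
Spread over the 51 km slope with efficiency ε = 0.84: R = ε·F/W = 0.84 × 725.76 / 51000 m = 1.195e-02 mm/s.
R = 1.195e-02 × 3600 = 43.0 mm/hr.
Over 4.4 h: total = 43.0 × 4.4 = 189.2 ≈ 189 mm.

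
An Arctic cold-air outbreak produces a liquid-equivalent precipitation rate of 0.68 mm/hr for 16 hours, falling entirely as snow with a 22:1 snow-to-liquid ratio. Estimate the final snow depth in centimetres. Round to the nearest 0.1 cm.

snow depth ≈ 23.9 cm

Liquid-equivalent depth = 0.68 × 16 = 10.88 mm.
Snow depth = 10.88 mm × 22 = 239.36 mm = 23.9 cm.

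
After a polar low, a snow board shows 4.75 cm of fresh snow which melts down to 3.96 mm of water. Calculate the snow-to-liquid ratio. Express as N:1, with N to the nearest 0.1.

ratio ≈ 12.0

Ratio = snow depth / SWE = 47.5 mm / 3.96 mm = 12.0, i.e. 12.0:1.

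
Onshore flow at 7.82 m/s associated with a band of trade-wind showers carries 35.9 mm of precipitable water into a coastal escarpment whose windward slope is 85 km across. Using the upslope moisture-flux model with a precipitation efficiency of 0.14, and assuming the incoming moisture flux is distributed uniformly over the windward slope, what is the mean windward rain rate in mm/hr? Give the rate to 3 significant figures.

R ≈ 1.66 mm/hr

Incoming column moisture flux per unit ridge length: F = V × PW = 7.82 × 35.9 = 280.738 mm·m/s.
Spread over the 85 km slope with efficiency ε = 0.14: R = ε·F/W = 0.14 × 280.738 / 85000 m = 4.624e-04 mm/s.
R = 4.624e-04 × 3600 = 1.66 mm/hr.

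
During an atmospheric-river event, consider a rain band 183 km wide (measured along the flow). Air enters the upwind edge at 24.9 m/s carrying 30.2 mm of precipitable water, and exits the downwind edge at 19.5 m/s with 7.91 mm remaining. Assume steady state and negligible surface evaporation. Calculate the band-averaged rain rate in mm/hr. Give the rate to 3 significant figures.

R ≈ 11.8 mm/hr

Column moisture flux per unit crosswind length is F = V × PW.
Inflow: F_in = 24.9 × 30.2 = 751.98 mm·m/s
Outflow: F_out = 19.5 × 7.91 = 154.245 mm·m/s
Steady-state rate R = (F_in − F_out)/L = (751.98 − 154.245) / 183000 m = 3.266e-03 mm/s.
R = 3.266e-03 × 3600 = 11.8 mm/hr.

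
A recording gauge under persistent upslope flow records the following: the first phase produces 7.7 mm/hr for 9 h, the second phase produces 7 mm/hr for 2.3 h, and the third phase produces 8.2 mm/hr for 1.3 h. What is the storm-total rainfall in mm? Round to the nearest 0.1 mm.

Total = Σ Rᵢ Δtᵢ = 7.7 × 9 + 7 × 2.3 + 8.2 × 1.3
      = 69.3 + 16.1 + 10.66 = 96.1 mm.

total ≈ 96.1 mm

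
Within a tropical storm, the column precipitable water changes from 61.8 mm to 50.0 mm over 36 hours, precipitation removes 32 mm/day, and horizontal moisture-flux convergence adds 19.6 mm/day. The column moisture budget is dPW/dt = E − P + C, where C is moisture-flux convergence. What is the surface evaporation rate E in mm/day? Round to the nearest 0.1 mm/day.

dPW/dt = (50.0 − 61.8) mm / (36/24 day) = -7.867 mm/day.
E = dPW/dt + P − C = (-7.867) + 32 − (19.6) = 4.5 mm/day.

E ≈ 4.5 mm/day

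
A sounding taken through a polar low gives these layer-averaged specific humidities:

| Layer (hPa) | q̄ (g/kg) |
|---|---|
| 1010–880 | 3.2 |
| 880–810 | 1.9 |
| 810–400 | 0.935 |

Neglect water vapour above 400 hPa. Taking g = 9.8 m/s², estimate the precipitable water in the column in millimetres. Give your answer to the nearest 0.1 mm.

PW ≈ 9.5 mm

Precipitable water is the column-integrated vapour mass per unit area: PW = (1/g) Σ q̄ Δp, with q in kg/kg and Δp in Pa (1 kg/m² of water = 1 mm).
Layer 1010–880 hPa: Δp = 130 hPa = 13000 Pa, q̄ = 0.0032 kg/kg → 0.0032 × 13000 / 9.8 = 4.24 mm
Layer 880–810 hPa: Δp = 70 hPa = 7000 Pa, q̄ = 0.0019 kg/kg → 0.0019 × 7000 / 9.8 = 1.36 mm
Layer 810–400 hPa: Δp = 410 hPa = 41000 Pa, q̄ = 0.000935 kg/kg → 0.000935 × 41000 / 9.8 = 3.91 mm
PW = 4.24 + 1.36 + 3.91 = 9.51 ≈ 9.5 mm.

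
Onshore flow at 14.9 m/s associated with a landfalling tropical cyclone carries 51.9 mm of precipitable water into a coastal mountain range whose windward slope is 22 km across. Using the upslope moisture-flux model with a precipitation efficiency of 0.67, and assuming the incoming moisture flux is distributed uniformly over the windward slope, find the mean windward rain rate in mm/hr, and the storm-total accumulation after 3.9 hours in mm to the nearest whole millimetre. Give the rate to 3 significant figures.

Incoming column moisture flux per unit ridge length: F = V × PW = 14.9 × 51.9 = 773.31 mm·m/s.
Spread over the 22 km slope with efficiency ε = 0.67: R = ε·F/W = 0.67 × 773.31 / 22000 m = 2.355e-02 mm/s.
R = 2.355e-02 × 3600 = 84.8 mm/hr.
Over 3.9 h: total = 84.8 × 3.9 = 330.72 ≈ 331 mm.

R ≈ 84.8 mm/hr; total ≈ 331 mm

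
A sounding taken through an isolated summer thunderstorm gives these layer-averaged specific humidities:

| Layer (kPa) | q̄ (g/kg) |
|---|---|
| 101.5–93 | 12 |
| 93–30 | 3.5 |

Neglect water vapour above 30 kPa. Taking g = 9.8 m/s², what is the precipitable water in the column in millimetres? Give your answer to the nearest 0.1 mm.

Precipitable water is the column-integrated vapour mass per unit area: PW = (1/g) Σ q̄ Δp, with q in kg/kg and Δp in Pa (1 kg/m² of water = 1 mm).
Layer 101.5–93 kPa: Δp = 85 hPa = 8500 Pa, q̄ = 0.012 kg/kg → 0.012 × 8500 / 9.8 = 10.41 mm
Layer 93–30 kPa: Δp = 630 hPa = 63000 Pa, q̄ = 0.0035 kg/kg → 0.0035 × 63000 / 9.8 = 22.50 mm
PW = 10.41 + 22.50 = 32.91 ≈ 32.9 mm.

PW ≈ 32.9 mm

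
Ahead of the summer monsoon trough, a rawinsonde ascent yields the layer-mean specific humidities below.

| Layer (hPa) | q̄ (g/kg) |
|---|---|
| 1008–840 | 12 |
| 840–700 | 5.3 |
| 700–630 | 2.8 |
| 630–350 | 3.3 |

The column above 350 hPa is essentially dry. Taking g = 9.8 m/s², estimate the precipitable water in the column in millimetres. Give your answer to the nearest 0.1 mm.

Precipitable water is the column-integrated vapour mass per unit area: PW = (1/g) Σ q̄ Δp, with q in kg/kg and Δp in Pa (1 kg/m² of water = 1 mm).
Layer 1008–840 hPa: Δp = 168 hPa = 16800 Pa, q̄ = 0.012 kg/kg → 0.012 × 16800 / 9.8 = 20.57 mm
Layer 840–700 hPa: Δp = 140 hPa = 14000 Pa, q̄ = 0.0053 kg/kg → 0.0053 × 14000 / 9.8 = 7.57 mm
Layer 700–630 hPa: Δp = 70 hPa = 7000 Pa, q̄ = 0.0028 kg/kg → 0.0028 × 7000 / 9.8 = 2.00 mm
Layer 630–350 hPa: Δp = 280 hPa = 28000 Pa, q̄ = 0.0033 kg/kg → 0.0033 × 28000 / 9.8 = 9.43 mm
PW = 20.57 + 7.57 + 2.00 + 9.43 = 39.57 ≈ 39.6 mm.

PW ≈ 39.6 mm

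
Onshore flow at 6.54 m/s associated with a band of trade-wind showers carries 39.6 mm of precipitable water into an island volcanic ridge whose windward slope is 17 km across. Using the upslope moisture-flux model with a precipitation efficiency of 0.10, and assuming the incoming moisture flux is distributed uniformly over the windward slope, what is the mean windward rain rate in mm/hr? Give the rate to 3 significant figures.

Incoming column moisture flux per unit ridge length: F = V × PW = 6.54 × 39.6 = 258.984 mm·m/s.
Spread over the 17 km slope with efficiency ε = 0.10: R = ε·F/W = 0.10 × 258.984 / 17000 m = 1.523e-03 mm/s.
R = 1.523e-03 × 3600 = 5.48 mm/hr.

R ≈ 5.48 mm/hr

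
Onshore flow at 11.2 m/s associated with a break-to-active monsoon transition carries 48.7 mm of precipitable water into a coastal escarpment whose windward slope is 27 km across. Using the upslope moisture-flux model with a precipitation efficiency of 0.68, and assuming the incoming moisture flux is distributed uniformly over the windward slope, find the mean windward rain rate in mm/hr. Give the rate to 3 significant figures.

Incoming column moisture flux per unit ridge length: F = V × PW = 11.2 × 48.7 = 545.44 mm·m/s.
Spread over the 27 km slope with efficiency ε = 0.68: R = ε·F/W = 0.68 × 545.44 / 27000 m = 1.374e-02 mm/s.
R = 1.374e-02 × 3600 = 49.5 mm/hr.

R ≈ 49.5 mm/hr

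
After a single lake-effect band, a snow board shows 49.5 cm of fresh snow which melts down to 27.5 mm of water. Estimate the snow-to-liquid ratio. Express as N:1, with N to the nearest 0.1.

ratio ≈ 18.0

Ratio = snow depth / SWE = 495 mm / 27.5 mm = 18.0, i.e. 18.0:1.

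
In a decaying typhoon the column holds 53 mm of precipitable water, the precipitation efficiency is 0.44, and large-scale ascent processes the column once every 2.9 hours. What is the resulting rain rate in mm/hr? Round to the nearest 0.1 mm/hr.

Each overturning extracts ε × PW = 0.44 × 53 = 23.32 mm.
Rate = ε·PW / τ = 23.32 / 2.9 h = 8.0 mm/hr.

R ≈ 8.0 mm/hr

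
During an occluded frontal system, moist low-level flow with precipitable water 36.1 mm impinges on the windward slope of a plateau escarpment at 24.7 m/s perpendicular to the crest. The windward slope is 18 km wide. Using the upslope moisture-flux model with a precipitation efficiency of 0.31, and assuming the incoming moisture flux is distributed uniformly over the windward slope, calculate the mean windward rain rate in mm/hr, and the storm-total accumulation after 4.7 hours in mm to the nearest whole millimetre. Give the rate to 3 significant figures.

Incoming column moisture flux per unit ridge length: F = V × PW = 24.7 × 36.1 = 891.67 mm·m/s.
Spread over the 18 km slope with efficiency ε = 0.31: R = ε·F/W = 0.31 × 891.67 / 18000 m = 1.536e-02 mm/s.
R = 1.536e-02 × 3600 = 55.3 mm/hr.
Over 4.7 h: total = 55.3 × 4.7 = 259.91 ≈ 260 mm.

R ≈ 55.3 mm/hr; total ≈ 260 mm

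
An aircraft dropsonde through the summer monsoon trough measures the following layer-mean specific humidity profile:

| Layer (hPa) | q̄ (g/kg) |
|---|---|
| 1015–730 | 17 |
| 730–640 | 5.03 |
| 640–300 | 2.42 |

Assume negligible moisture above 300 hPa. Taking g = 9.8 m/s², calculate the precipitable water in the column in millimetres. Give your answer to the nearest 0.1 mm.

PW ≈ 62.5 mm

Precipitable water is the column-integrated vapour mass per unit area: PW = (1/g) Σ q̄ Δp, with q in kg/kg and Δp in Pa (1 kg/m² of water = 1 mm).
Layer 1015–730 hPa: Δp = 285 hPa = 28500 Pa, q̄ = 0.017 kg/kg → 0.017 × 28500 / 9.8 = 49.44 mm
Layer 730–640 hPa: Δp = 90 hPa = 9000 Pa, q̄ = 0.00503 kg/kg → 0.00503 × 9000 / 9.8 = 4.62 mm
Layer 640–300 hPa: Δp = 340 hPa = 34000 Pa, q̄ = 0.00242 kg/kg → 0.00242 × 34000 / 9.8 = 8.40 mm
PW = 49.44 + 4.62 + 8.40 = 62.46 ≈ 62.5 mm.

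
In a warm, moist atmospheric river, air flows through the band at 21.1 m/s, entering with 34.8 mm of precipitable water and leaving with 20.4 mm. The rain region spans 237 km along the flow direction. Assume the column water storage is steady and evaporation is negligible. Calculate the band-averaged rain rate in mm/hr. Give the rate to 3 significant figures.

R ≈ 4.62 mm/hr

Column moisture flux per unit crosswind length is F = V × PW.
Inflow: F_in = 21.1 × 34.8 = 734.28 mm·m/s
Outflow: F_out = 21.1 × 20.4 = 430.44 mm·m/s
Steady-state rate R = (F_in − F_out)/L = (734.28 − 430.44) / 237000 m = 1.282e-03 mm/s.
R = 1.282e-03 × 3600 = 4.62 mm/hr.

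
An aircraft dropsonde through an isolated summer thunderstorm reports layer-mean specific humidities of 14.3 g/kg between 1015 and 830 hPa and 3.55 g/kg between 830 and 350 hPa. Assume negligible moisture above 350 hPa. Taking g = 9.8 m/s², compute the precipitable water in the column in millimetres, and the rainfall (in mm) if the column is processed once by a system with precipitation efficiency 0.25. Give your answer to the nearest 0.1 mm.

PW ≈ 44.4 mm; rainfall ≈ 11.1 mm

Precipitable water is the column-integrated vapour mass per unit area: PW = (1/g) Σ q̄ Δp, with q in kg/kg and Δp in Pa (1 kg/m² of water = 1 mm).
Layer 1015–830 hPa: Δp = 185 hPa = 18500 Pa, q̄ = 0.0143 kg/kg → 0.0143 × 18500 / 9.8 = 26.99 mm
Layer 830–350 hPa: Δp = 480 hPa = 48000 Pa, q̄ = 0.00355 kg/kg → 0.00355 × 48000 / 9.8 = 17.39 mm
PW = 26.99 + 17.39 = 44.38 ≈ 44.4 mm.
Rainfall = ε × PW = 0.25 × 44.4 = 11.1 mm.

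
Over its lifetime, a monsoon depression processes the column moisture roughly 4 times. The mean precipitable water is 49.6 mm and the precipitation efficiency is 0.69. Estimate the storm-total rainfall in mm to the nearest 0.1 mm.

rainfall ≈ 136.9 mm

Each cycle deposits ε × PW = 0.69 × 49.6 = 34.224 mm.
Over 4 cycles: 4 × 34.224 = 136.9 mm.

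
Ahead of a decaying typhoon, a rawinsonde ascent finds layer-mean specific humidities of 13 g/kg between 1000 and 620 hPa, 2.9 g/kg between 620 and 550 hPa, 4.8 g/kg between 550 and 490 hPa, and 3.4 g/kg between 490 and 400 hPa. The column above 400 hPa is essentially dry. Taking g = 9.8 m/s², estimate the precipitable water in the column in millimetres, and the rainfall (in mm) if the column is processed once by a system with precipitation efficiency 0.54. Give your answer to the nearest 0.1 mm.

PW ≈ 58.5 mm; rainfall ≈ 31.6 mm

Precipitable water is the column-integrated vapour mass per unit area: PW = (1/g) Σ q̄ Δp, with q in kg/kg and Δp in Pa (1 kg/m² of water = 1 mm).
Layer 1000–620 hPa: Δp = 380 hPa = 38000 Pa, q̄ = 0.013 kg/kg → 0.013 × 38000 / 9.8 = 50.41 mm
Layer 620–550 hPa: Δp = 70 hPa = 7000 Pa, q̄ = 0.0029 kg/kg → 0.0029 × 7000 / 9.8 = 2.07 mm
Layer 550–490 hPa: Δp = 60 hPa = 6000 Pa, q̄ = 0.0048 kg/kg → 0.0048 × 6000 / 9.8 = 2.94 mm
Layer 490–400 hPa: Δp = 90 hPa = 9000 Pa, q̄ = 0.0034 kg/kg → 0.0034 × 9000 / 9.8 = 3.12 mm
PW = 50.41 + 2.07 + 2.94 + 3.12 = 58.54 ≈ 58.5 mm.
Rainfall = ε × PW = 0.54 × 58.5 = 31.6 mm.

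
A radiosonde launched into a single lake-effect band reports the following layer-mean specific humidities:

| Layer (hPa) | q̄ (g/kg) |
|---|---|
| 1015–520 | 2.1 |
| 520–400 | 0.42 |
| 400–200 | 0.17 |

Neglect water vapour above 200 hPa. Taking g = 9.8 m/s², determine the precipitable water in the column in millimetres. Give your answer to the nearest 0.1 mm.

PW ≈ 11.5 mm

Precipitable water is the column-integrated vapour mass per unit area: PW = (1/g) Σ q̄ Δp, with q in kg/kg and Δp in Pa (1 kg/m² of water = 1 mm).
Layer 1015–520 hPa: Δp = 495 hPa = 49500 Pa, q̄ = 0.0021 kg/kg → 0.0021 × 49500 / 9.8 = 10.61 mm
Layer 520–400 hPa: Δp = 120 hPa = 12000 Pa, q̄ = 0.00042 kg/kg → 0.00042 × 12000 / 9.8 = 0.51 mm
Layer 400–200 hPa: Δp = 200 hPa = 20000 Pa, q̄ = 0.00017 kg/kg → 0.00017 × 20000 / 9.8 = 0.35 mm
PW = 10.61 + 0.51 + 0.35 = 11.47 ≈ 11.5 mm.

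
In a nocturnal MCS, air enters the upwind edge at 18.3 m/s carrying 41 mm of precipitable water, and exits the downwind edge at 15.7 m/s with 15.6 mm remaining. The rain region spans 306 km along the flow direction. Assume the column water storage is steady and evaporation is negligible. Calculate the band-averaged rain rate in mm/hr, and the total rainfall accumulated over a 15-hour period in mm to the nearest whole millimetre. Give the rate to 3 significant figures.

R ≈ 5.95 mm/hr; total ≈ 89 mm

Column moisture flux per unit crosswind length is F = V × PW.
Inflow: F_in = 18.3 × 41 = 750.3 mm·m/s
Outflow: F_out = 15.7 × 15.6 = 244.92 mm·m/s
Steady-state rate R = (F_in − F_out)/L = (750.3 − 244.92) / 306000 m = 1.652e-03 mm/s.
R = 1.652e-03 × 3600 = 5.95 mm/hr.
Over 15 h: total = 5.95 × 15 = 89.25 ≈ 89 mm.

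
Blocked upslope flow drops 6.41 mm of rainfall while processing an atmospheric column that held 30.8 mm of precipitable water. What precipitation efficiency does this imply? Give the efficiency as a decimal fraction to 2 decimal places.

ε ≈ 0.21

ε = rainfall / PW = 6.41 / 30.8 = 0.21.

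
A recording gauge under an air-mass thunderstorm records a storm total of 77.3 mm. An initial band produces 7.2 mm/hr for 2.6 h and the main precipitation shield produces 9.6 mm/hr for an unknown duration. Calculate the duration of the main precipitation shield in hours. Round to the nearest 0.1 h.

Known phases: 7.2 × 2.6 = 18.72 mm.
Remaining depth = 77.3 − 18.72 = 58.58 mm.
Duration = 58.58 / 9.6 = 6.1 h.

duration ≈ 6.1 h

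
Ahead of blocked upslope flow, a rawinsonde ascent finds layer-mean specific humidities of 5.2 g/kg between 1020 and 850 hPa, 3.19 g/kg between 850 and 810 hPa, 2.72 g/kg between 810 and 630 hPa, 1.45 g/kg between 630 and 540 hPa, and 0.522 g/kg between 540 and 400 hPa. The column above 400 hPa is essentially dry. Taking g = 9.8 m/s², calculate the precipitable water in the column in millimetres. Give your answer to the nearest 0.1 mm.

Precipitable water is the column-integrated vapour mass per unit area: PW = (1/g) Σ q̄ Δp, with q in kg/kg and Δp in Pa (1 kg/m² of water = 1 mm).
Layer 1020–850 hPa: Δp = 170 hPa = 17000 Pa, q̄ = 0.0052 kg/kg → 0.0052 × 17000 / 9.8 = 9.02 mm
Layer 850–810 hPa: Δp = 40 hPa = 4000 Pa, q̄ = 0.00319 kg/kg → 0.00319 × 4000 / 9.8 = 1.30 mm
Layer 810–630 hPa: Δp = 180 hPa = 18000 Pa, q̄ = 0.00272 kg/kg → 0.00272 × 18000 / 9.8 = 5.00 mm
Layer 630–540 hPa: Δp = 90 hPa = 9000 Pa, q̄ = 0.00145 kg/kg → 0.00145 × 9000 / 9.8 = 1.33 mm
Layer 540–400 hPa: Δp = 140 hPa = 14000 Pa, q̄ = 0.000522 kg/kg → 0.000522 × 14000 / 9.8 = 0.75 mm
PW = 9.02 + 1.30 + 5.00 + 1.33 + 0.75 = 17.40 ≈ 17.4 mm.

PW ≈ 17.4 mm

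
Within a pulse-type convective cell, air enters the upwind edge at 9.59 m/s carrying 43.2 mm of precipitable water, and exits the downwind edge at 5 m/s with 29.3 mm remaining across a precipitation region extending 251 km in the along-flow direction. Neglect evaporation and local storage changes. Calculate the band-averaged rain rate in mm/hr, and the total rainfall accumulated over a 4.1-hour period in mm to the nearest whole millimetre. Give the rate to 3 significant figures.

R ≈ 3.84 mm/hr; total ≈ 16 mm

Column moisture flux per unit crosswind length is F = V × PW.
Inflow: F_in = 9.59 × 43.2 = 414.288 mm·m/s
Outflow: F_out = 5 × 29.3 = 146.5 mm·m/s
Steady-state rate R = (F_in − F_out)/L = (414.288 − 146.5) / 251000 m = 1.067e-03 mm/s.
R = 1.067e-03 × 3600 = 3.84 mm/hr.
Over 4.1 h: total = 3.84 × 4.1 = 15.744 ≈ 16 mm.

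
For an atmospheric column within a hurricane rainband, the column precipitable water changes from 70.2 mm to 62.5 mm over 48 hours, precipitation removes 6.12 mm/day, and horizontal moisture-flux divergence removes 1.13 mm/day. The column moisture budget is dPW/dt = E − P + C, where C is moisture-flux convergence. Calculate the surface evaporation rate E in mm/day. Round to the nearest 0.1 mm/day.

E ≈ 3.4 mm/day

dPW/dt = (62.5 − 70.2) mm / (48/24 day) = -3.850 mm/day.
E = dPW/dt + P − C = (-3.850) + 6.12 − (-1.13) = 3.4 mm/day.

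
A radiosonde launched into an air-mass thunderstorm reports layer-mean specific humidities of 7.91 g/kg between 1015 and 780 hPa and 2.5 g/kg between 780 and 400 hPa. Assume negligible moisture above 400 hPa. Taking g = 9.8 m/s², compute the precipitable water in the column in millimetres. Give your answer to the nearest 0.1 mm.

Precipitable water is the column-integrated vapour mass per unit area: PW = (1/g) Σ q̄ Δp, with q in kg/kg and Δp in Pa (1 kg/m² of water = 1 mm).
Layer 1015–780 hPa: Δp = 235 hPa = 23500 Pa, q̄ = 0.00791 kg/kg → 0.00791 × 23500 / 9.8 = 18.97 mm
Layer 780–400 hPa: Δp = 380 hPa = 38000 Pa, q̄ = 0.0025 kg/kg → 0.0025 × 38000 / 9.8 = 9.69 mm
PW = 18.97 + 9.69 = 28.66 ≈ 28.7 mm.

PW ≈ 28.7 mm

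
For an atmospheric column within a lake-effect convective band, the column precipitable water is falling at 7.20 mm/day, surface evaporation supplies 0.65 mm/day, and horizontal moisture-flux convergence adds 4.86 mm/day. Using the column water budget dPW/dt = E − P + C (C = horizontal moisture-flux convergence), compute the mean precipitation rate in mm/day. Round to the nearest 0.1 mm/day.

P ≈ 12.7 mm/day

dPW/dt = -7.20 mm/day.
P = E + C − dPW/dt = 0.65 + (4.86) − (-7.20) = 12.7 mm/day.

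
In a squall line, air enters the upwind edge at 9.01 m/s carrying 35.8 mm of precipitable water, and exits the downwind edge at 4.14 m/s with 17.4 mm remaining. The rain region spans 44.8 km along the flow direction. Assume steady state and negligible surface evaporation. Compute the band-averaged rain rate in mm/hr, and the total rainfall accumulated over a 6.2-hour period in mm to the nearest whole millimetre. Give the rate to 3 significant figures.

Column moisture flux per unit crosswind length is F = V × PW.
Inflow: F_in = 9.01 × 35.8 = 322.558 mm·m/s
Outflow: F_out = 4.14 × 17.4 = 72.036 mm·m/s
Steady-state rate R = (F_in − F_out)/L = (322.558 − 72.036) / 44800 m = 5.592e-03 mm/s.
R = 5.592e-03 × 3600 = 20.1 mm/hr.
Over 6.2 h: total = 20.1 × 6.2 = 124.62 ≈ 125 mm.

R ≈ 20.1 mm/hr; total ≈ 125 mm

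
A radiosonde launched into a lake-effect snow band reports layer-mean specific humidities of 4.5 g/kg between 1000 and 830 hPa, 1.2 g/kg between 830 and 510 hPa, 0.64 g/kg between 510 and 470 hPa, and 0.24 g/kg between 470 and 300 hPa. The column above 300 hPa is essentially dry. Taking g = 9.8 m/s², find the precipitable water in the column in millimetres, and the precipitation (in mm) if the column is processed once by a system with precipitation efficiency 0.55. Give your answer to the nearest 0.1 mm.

Precipitable water is the column-integrated vapour mass per unit area: PW = (1/g) Σ q̄ Δp, with q in kg/kg and Δp in Pa (1 kg/m² of water = 1 mm).
Layer 1000–830 hPa: Δp = 170 hPa = 17000 Pa, q̄ = 0.0045 kg/kg → 0.0045 × 17000 / 9.8 = 7.81 mm
Layer 830–510 hPa: Δp = 320 hPa = 32000 Pa, q̄ = 0.0012 kg/kg → 0.0012 × 32000 / 9.8 = 3.92 mm
Layer 510–470 hPa: Δp = 40 hPa = 4000 Pa, q̄ = 0.00064 kg/kg → 0.00064 × 4000 / 9.8 = 0.26 mm
Layer 470–300 hPa: Δp = 170 hPa = 17000 Pa, q̄ = 0.00024 kg/kg → 0.00024 × 17000 / 9.8 = 0.42 mm
PW = 7.81 + 3.92 + 0.26 + 0.42 = 12.41 ≈ 12.4 mm.
Precipitation = ε × PW = 0.55 × 12.4 = 6.8 mm.

PW ≈ 12.4 mm; precipitation ≈ 6.8 mm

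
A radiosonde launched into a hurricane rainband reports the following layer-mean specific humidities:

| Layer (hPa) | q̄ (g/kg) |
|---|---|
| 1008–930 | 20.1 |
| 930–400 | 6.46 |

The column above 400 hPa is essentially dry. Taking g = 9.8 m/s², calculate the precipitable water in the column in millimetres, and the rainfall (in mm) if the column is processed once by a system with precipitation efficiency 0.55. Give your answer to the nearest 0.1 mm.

Precipitable water is the column-integrated vapour mass per unit area: PW = (1/g) Σ q̄ Δp, with q in kg/kg and Δp in Pa (1 kg/m² of water = 1 mm).
Layer 1008–930 hPa: Δp = 78 hPa = 7800 Pa, q̄ = 0.0201 kg/kg → 0.0201 × 7800 / 9.8 = 16.00 mm
Layer 930–400 hPa: Δp = 530 hPa = 53000 Pa, q̄ = 0.00646 kg/kg → 0.00646 × 53000 / 9.8 = 34.94 mm
PW = 16.00 + 34.94 = 50.94 ≈ 50.9 mm.
Rainfall = ε × PW = 0.55 × 50.9 = 28.0 mm.

PW ≈ 50.9 mm; rainfall ≈ 28.0 mm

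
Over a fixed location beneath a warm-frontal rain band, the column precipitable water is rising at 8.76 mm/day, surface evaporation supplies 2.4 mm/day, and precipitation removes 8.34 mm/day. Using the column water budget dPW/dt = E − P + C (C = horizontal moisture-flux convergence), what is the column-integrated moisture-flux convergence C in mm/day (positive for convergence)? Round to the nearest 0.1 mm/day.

dPW/dt = +8.76 mm/day.
C = dPW/dt − E + P = (+8.76) − 2.4 + 8.34 = 14.7 mm/day.

C ≈ 14.7 mm/day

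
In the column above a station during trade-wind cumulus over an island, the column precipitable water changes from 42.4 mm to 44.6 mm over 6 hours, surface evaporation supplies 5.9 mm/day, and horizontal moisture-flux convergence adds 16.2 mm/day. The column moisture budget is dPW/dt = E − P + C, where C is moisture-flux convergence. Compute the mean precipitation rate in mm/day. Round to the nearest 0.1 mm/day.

P ≈ 13.3 mm/day

dPW/dt = (44.6 − 42.4) mm / (6/24 day) = +8.800 mm/day.
P = E + C − dPW/dt = 5.9 + (16.2) − (+8.800) = 13.3 mm/day.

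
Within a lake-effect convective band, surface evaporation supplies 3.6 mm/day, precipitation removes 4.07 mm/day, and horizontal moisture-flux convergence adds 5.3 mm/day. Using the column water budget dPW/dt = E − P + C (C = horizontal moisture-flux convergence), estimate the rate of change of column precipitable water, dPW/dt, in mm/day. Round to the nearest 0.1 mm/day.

dPW/dt = E − P + C = 3.6 − 4.07 + (5.3) = 4.8 mm/day.

dPW/dt ≈ 4.8 mm/day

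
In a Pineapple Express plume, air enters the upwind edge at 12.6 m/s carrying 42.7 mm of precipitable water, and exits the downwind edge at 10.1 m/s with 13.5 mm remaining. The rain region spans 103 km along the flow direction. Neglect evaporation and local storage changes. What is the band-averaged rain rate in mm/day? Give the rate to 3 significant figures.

R ≈ 337 mm/day

Column moisture flux per unit crosswind length is F = V × PW.
Inflow: F_in = 12.6 × 42.7 = 538.02 mm·m/s
Outflow: F_out = 10.1 × 13.5 = 136.35 mm·m/s
Steady-state rate R = (F_in − F_out)/L = (538.02 − 136.35) / 103000 m = 3.900e-03 mm/s.
R = 3.900e-03 × 3600 × 24 = 337 mm/day.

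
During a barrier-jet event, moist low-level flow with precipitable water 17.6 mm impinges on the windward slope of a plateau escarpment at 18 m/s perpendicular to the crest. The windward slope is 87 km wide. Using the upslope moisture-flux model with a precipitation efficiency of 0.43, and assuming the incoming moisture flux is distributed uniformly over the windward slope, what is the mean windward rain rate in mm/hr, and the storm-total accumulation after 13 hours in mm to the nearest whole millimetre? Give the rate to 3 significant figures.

R ≈ 5.64 mm/hr; total ≈ 73 mm

Incoming column moisture flux per unit ridge length: F = V × PW = 18 × 17.6 = 316.8 mm·m/s.
Spread over the 87 km slope with efficiency ε = 0.43: R = ε·F/W = 0.43 × 316.8 / 87000 m = 1.566e-03 mm/s.
R = 1.566e-03 × 3600 = 5.64 mm/hr.
Over 13 h: total = 5.64 × 13 = 73.32 ≈ 73 mm.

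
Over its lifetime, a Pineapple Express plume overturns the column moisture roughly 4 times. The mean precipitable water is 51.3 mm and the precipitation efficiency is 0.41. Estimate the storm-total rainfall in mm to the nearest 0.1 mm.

Each cycle deposits ε × PW = 0.41 × 51.3 = 21.033 mm.
Over 4 cycles: 4 × 21.033 = 84.1 mm.

rainfall ≈ 84.1 mm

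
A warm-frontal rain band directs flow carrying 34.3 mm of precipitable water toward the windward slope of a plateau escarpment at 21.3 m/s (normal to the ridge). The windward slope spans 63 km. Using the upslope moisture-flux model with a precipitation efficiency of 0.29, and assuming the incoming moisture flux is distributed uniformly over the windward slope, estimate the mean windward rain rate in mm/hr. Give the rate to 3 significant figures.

R ≈ 12.1 mm/hr

Incoming column moisture flux per unit ridge length: F = V × PW = 21.3 × 34.3 = 730.59 mm·m/s.
Spread over the 63 km slope with efficiency ε = 0.29: R = ε·F/W = 0.29 × 730.59 / 63000 m = 3.363e-03 mm/s.
R = 3.363e-03 × 3600 = 12.1 mm/hr.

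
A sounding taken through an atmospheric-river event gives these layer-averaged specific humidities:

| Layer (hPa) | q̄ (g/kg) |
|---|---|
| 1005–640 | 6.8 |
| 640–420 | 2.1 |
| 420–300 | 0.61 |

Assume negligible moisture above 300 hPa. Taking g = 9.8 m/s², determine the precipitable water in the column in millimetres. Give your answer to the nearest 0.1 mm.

Precipitable water is the column-integrated vapour mass per unit area: PW = (1/g) Σ q̄ Δp, with q in kg/kg and Δp in Pa (1 kg/m² of water = 1 mm).
Layer 1005–640 hPa: Δp = 365 hPa = 36500 Pa, q̄ = 0.0068 kg/kg → 0.0068 × 36500 / 9.8 = 25.33 mm
Layer 640–420 hPa: Δp = 220 hPa = 22000 Pa, q̄ = 0.0021 kg/kg → 0.0021 × 22000 / 9.8 = 4.71 mm
Layer 420–300 hPa: Δp = 120 hPa = 12000 Pa, q̄ = 0.00061 kg/kg → 0.00061 × 12000 / 9.8 = 0.75 mm
PW = 25.33 + 4.71 + 0.75 = 30.79 ≈ 30.8 mm.

PW ≈ 30.8 mm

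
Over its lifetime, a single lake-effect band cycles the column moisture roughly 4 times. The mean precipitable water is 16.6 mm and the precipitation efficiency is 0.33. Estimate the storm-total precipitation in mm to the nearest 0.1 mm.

precipitation ≈ 21.9 mm

Each cycle deposits ε × PW = 0.33 × 16.6 = 5.478 mm.
Over 4 cycles: 4 × 5.478 = 21.9 mm.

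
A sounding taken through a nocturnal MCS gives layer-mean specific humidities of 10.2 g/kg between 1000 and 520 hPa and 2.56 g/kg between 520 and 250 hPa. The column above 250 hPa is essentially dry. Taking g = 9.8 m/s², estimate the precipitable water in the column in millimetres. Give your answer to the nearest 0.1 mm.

Precipitable water is the column-integrated vapour mass per unit area: PW = (1/g) Σ q̄ Δp, with q in kg/kg and Δp in Pa (1 kg/m² of water = 1 mm).
Layer 1000–520 hPa: Δp = 480 hPa = 48000 Pa, q̄ = 0.0102 kg/kg → 0.0102 × 48000 / 9.8 = 49.96 mm
Layer 520–250 hPa: Δp = 270 hPa = 27000 Pa, q̄ = 0.00256 kg/kg → 0.00256 × 27000 / 9.8 = 7.05 mm
PW = 49.96 + 7.05 = 57.01 ≈ 57.0 mm.

PW ≈ 57.0 mm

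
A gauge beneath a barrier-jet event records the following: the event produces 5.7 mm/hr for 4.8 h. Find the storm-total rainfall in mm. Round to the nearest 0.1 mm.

total ≈ 27.4 mm

Total = Σ Rᵢ Δtᵢ = 5.7 × 4.8
      = 27.36 = 27.4 mm.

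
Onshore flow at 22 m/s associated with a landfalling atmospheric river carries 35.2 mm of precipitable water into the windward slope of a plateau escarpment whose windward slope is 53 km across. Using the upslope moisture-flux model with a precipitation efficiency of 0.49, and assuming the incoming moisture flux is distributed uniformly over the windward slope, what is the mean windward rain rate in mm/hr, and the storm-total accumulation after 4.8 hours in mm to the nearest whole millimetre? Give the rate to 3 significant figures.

R ≈ 25.8 mm/hr; total ≈ 124 mm

Incoming column moisture flux per unit ridge length: F = V × PW = 22 × 35.2 = 774.4 mm·m/s.
Spread over the 53 km slope with efficiency ε = 0.49: R = ε·F/W = 0.49 × 774.4 / 53000 m = 7.160e-03 mm/s.
R = 7.160e-03 × 3600 = 25.8 mm/hr.
Over 4.8 h: total = 25.8 × 4.8 = 123.84 ≈ 124 mm.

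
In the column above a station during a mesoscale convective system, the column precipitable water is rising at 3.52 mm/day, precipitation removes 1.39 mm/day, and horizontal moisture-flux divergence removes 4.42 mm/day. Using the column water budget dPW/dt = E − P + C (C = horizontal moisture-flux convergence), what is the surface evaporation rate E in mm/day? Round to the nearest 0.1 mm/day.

E ≈ 9.3 mm/day

dPW/dt = +3.52 mm/day.
E = dPW/dt + P − C = (+3.52) + 1.39 − (-4.42) = 9.3 mm/day.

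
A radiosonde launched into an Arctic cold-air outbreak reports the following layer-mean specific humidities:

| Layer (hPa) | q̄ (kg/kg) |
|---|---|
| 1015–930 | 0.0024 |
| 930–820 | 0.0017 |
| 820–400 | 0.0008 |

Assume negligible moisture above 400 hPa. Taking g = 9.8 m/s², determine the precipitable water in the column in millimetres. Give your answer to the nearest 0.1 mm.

Precipitable water is the column-integrated vapour mass per unit area: PW = (1/g) Σ q̄ Δp, with q in kg/kg and Δp in Pa (1 kg/m² of water = 1 mm).
Layer 1015–930 hPa: Δp = 85 hPa = 8500 Pa, q̄ = 0.0024 kg/kg → 0.0024 × 8500 / 9.8 = 2.08 mm
Layer 930–820 hPa: Δp = 110 hPa = 11000 Pa, q̄ = 0.0017 kg/kg → 0.0017 × 11000 / 9.8 = 1.91 mm
Layer 820–400 hPa: Δp = 420 hPa = 42000 Pa, q̄ = 0.0008 kg/kg → 0.0008 × 42000 / 9.8 = 3.43 mm
PW = 2.08 + 1.91 + 3.43 = 7.42 ≈ 7.4 mm.

PW ≈ 7.4 mm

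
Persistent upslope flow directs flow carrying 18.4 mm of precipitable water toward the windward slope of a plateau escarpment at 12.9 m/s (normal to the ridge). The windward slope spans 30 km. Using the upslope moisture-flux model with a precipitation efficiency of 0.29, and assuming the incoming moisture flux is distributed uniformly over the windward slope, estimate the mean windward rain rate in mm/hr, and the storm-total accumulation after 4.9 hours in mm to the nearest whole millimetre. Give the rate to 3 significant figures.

R ≈ 8.26 mm/hr; total ≈ 40 mm

Incoming column moisture flux per unit ridge length: F = V × PW = 12.9 × 18.4 = 237.36 mm·m/s.
Spread over the 30 km slope with efficiency ε = 0.29: R = ε·F/W = 0.29 × 237.36 / 30000 m = 2.294e-03 mm/s.
R = 2.294e-03 × 3600 = 8.26 mm/hr.
Over 4.9 h: total = 8.26 × 4.9 = 40.474 ≈ 40 mm.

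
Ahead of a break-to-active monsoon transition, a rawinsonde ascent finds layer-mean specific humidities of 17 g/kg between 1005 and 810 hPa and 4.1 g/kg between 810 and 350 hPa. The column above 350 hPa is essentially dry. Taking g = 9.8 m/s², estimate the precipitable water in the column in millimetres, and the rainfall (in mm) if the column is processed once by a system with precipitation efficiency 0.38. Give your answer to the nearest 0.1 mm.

PW ≈ 53.1 mm; rainfall ≈ 20.2 mm

Precipitable water is the column-integrated vapour mass per unit area: PW = (1/g) Σ q̄ Δp, with q in kg/kg and Δp in Pa (1 kg/m² of water = 1 mm).
Layer 1005–810 hPa: Δp = 195 hPa = 19500 Pa, q̄ = 0.017 kg/kg → 0.017 × 19500 / 9.8 = 33.83 mm
Layer 810–350 hPa: Δp = 460 hPa = 46000 Pa, q̄ = 0.0041 kg/kg → 0.0041 × 46000 / 9.8 = 19.24 mm
PW = 33.83 + 19.24 = 53.07 ≈ 53.1 mm.
Rainfall = ε × PW = 0.38 × 53.1 = 20.2 mm.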